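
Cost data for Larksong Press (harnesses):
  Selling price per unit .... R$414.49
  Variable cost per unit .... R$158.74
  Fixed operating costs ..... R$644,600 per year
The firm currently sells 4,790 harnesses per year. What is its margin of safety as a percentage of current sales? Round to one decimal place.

47.4%

Unit CM = price − variable cost = R$414.49 − R$158.74 = R$255.75. Break-even units = R$644,600 ÷ R$255.75 = 2,520.43; break-even revenue = 2,520.43 × R$414.49 = R$1,044,693.08.
Actual sales revenue = 4,790 × R$414.49 = R$1,985,407.10.
Margin of safety = (R$1,985,407.10 − R$1,044,693.08) ÷ R$1,985,407.10 = 47.4%.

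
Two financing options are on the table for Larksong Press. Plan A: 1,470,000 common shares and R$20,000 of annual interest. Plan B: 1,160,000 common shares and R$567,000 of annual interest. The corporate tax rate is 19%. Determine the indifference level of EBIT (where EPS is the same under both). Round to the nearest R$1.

R$2,613,839

Set EPS_A = EPS_B: (EBIT − R$20,000)(1 − 0.19) ÷ 1,470,000 = (EBIT − R$567,000)(1 − 0.19) ÷ 1,160,000.
Cancelling (1 − t) and cross-multiplying: 1,160,000·(EBIT − 20,000) = 1,470,000·(EBIT − 567,000).
Solving, EBIT = (567,000·1,470,000 − 20,000·1,160,000) / (1,470,000 − 1,160,000) = 810,290,000,000 / 310,000 = 2,613,838.71.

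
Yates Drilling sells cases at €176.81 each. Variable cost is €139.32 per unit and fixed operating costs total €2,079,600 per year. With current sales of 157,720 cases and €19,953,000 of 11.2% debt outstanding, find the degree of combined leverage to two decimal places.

At 157,720 units, contribution = 157,720 × €37.49 = €5,912,922.80.
Operating income = contribution − fixed costs = €5,912,922.80 − €2,079,600 = €3,833,322.80. Interest = €2,234,736.00.
DOL = €5,912,922.80 ÷ €3,833,322.80 = 1.5425; DFL = €3,833,322.80 ÷ €1,598,586.80 = 2.3979.
Combined leverage = 1.5425 × 2.3979 = 3.6988.

3.70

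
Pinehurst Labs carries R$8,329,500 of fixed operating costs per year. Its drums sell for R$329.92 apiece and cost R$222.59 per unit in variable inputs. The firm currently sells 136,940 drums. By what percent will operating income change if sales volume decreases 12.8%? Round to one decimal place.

At 136,940 units, contribution = 136,940 × R$107.33 = R$14,697,770.20.
EBIT = R$14,697,770.20 − R$8,329,500 = R$6,368,270.20.
Degree of operating leverage = R$14,697,770.20 / R$6,368,270.20 = 2.3080.
%ΔEBIT = DOL × %ΔSales = 2.3080 × -12.8% = -29.5%.

-29.5%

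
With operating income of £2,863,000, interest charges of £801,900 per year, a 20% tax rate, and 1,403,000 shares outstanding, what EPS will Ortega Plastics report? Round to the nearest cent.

£1.18

Interest = £801,900.00, so EBT = £2,863,000 − £801,900.00 = £2,061,100.00.
After tax at 20%: net income = £2,061,100.00 × 0.80 = £1,648,880.00.
EPS = £1,648,880.00 ÷ 1,403,000 = £1.18.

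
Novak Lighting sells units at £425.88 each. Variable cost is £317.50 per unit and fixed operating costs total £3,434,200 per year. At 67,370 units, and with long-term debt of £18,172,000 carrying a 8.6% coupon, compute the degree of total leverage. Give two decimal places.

3.17

Contribution at this volume is 67,370 × £108.38 = £7,301,560.60.
Subtracting fixed costs: EBIT = £7,301,560.60 − £3,434,200 = £3,867,360.60. Interest = £1,562,792.00, so EBIT − I = £2,304,568.60.
Degree of total leverage = total CM / (EBIT − interest) = £7,301,560.60 / £2,304,568.60 = 3.1683.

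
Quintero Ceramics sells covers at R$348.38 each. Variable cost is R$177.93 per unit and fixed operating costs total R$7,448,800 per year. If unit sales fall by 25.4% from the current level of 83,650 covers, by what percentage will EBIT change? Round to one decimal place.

-53.2%

Total contribution margin = 83,650 × R$170.45 = R$14,258,142.50.
Operating income = contribution − fixed costs = R$14,258,142.50 − R$7,448,800 = R$6,809,342.50.
Degree of operating leverage = R$14,258,142.50 / R$6,809,342.50 = 2.0939.
So EBIT moves 2.0939 × (-25.4%) = -53.2%.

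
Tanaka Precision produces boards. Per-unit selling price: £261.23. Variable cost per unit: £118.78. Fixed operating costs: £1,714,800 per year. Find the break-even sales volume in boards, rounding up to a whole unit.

Unit CM = price − variable cost = £261.23 − £118.78 = £142.45.
Break-even Q = £1,714,800 / £142.45 = 12,037.91 → 12,038 boards.

12,038 boards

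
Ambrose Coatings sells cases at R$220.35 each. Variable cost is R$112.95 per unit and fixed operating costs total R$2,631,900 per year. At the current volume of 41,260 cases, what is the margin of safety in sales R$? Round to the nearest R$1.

Each unit contributes R$220.35 − R$112.95 = R$107.40. Break-even units = R$2,631,900 ÷ R$107.40 = 24,505.59; break-even revenue = 24,505.59 × R$220.35 = R$5,399,806.01.
Actual sales revenue = 41,260 × R$220.35 = R$9,091,641.00.
Margin of safety = R$9,091,641.00 − R$5,399,806.01 = R$3,691,835.

R$3,691,835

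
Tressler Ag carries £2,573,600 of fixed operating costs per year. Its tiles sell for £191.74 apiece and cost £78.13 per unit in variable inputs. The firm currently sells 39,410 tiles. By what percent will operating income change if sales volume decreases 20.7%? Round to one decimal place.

Contribution at this volume is 39,410 × £113.61 = £4,477,370.10.
EBIT = £4,477,370.10 − £2,573,600 = £1,903,770.10.
So DOL = total CM / EBIT = £4,477,370.10 / £1,903,770.10 = 2.3518.
Operating income changes by 2.3518 × -20.7% = -48.7%.

-48.7%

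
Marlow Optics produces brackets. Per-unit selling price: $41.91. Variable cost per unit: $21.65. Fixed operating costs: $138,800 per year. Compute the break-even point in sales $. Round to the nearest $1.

CM per unit = $41.91 − $21.65 = $20.26; CM ratio = $20.26 / $41.91 = 0.4834.
Break-even sales = FC ÷ CM ratio = $138,800 × $41.91 / $20.26 = $287,123.

$287,123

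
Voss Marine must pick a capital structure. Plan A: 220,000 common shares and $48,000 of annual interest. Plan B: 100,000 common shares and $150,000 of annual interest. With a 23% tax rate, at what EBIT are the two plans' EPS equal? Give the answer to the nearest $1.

$235,000

At indifference, (EBIT − 48,000)(1 − t)/220,000 = (EBIT − 150,000)(1 − t)/100,000.
The (1 − t) factor cancels: (EBIT − 48,000) × 100,000 = (EBIT − 150,000) × 220,000.
Solving, EBIT = (150,000·220,000 − 48,000·100,000) / (220,000 − 100,000) = 28,200,000,000 / 120,000 = 235,000.00.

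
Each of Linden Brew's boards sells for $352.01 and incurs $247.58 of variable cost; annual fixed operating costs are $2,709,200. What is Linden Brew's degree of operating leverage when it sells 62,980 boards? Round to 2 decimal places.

Contribution at this volume is 62,980 × $104.43 = $6,577,001.40.
Operating income = contribution − fixed costs = $6,577,001.40 − $2,709,200 = $3,867,801.40.
So DOL = total CM / EBIT = $6,577,001.40 / $3,867,801.40 = 1.7004.

1.70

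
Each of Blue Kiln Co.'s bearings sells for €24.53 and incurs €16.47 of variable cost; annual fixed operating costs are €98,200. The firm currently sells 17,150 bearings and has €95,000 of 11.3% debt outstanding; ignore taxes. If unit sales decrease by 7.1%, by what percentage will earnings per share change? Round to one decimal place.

Contribution at this volume is 17,150 × €8.06 = €138,229.00.
EBIT = €138,229.00 − €98,200 = €40,029.00.
After interest of €10,735.00, pre-tax earnings = €29,294.00.
DCL = total CM / (EBIT − I) = €138,229.00 / €29,294.00 = 4.7187.
EPS therefore changes by 4.7187 × (-7.1%) = -33.5%.

-33.5%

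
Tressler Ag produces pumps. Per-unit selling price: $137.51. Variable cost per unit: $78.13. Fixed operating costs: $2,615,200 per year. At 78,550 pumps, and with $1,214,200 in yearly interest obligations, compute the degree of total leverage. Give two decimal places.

5.59

Contribution at this volume is 78,550 × $59.38 = $4,664,299.00.
EBIT = $4,664,299.00 − $2,615,200 = $2,049,099.00. Interest = $1,214,200.00, so EBIT − I = $834,899.00.
DCL = contribution ÷ (EBIT − I) = $4,664,299.00 ÷ $834,899.00 = 5.5867.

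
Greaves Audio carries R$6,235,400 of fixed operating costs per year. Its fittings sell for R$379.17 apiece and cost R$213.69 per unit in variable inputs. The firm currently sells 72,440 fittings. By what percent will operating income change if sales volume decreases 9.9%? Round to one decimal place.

-20.6%

Contribution at this volume is 72,440 × R$165.48 = R$11,987,371.20.
EBIT = R$11,987,371.20 − R$6,235,400 = R$5,751,971.20.
DOL = contribution ÷ EBIT = R$11,987,371.20 ÷ R$5,751,971.20 = 2.0840.
%ΔEBIT = DOL × %ΔSales = 2.0840 × -9.9% = -20.6%.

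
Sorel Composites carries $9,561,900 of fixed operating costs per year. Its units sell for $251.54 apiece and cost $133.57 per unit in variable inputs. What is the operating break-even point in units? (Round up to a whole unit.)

Contribution margin per unit = $251.54 − $133.57 = $117.97.
Units to break even: $9,561,900 ÷ $117.97 = 81,053.66, rounded up to 81,054.

81,054 units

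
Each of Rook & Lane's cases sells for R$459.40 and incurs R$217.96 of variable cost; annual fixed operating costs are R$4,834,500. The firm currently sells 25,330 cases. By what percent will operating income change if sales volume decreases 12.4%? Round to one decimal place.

-59.2%

At 25,330 units, contribution = 25,330 × R$241.44 = R$6,115,675.20.
EBIT = R$6,115,675.20 − R$4,834,500 = R$1,281,175.20.
Degree of operating leverage = R$6,115,675.20 / R$1,281,175.20 = 4.7735.
%ΔEBIT = DOL × %ΔSales = 4.7735 × -12.4% = -59.2%.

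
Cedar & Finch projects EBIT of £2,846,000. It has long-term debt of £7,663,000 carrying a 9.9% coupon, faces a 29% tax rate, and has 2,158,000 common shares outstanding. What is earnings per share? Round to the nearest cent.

£0.69

Pre-tax income = £2,846,000 − £758,637.00 = £2,087,363.00.
Net income = £2,087,363.00 × (1 − 0.29) = £1,482,027.73.
Per share: £1,482,027.73 / 2,158,000 shares = £0.69.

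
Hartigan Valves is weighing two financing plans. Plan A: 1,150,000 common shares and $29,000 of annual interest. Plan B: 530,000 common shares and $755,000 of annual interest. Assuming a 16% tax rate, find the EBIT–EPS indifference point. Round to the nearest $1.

$1,375,613

Set EPS_A = EPS_B: (EBIT − $29,000)(1 − 0.16) ÷ 1,150,000 = (EBIT − $755,000)(1 − 0.16) ÷ 530,000.
Cancelling (1 − t) and cross-multiplying: 530,000·(EBIT − 29,000) = 1,150,000·(EBIT − 755,000).
EBIT × (1,150,000 − 530,000) = 755,000 × 1,150,000 − 29,000 × 530,000 = 852,880,000,000, so EBIT = 852,880,000,000 ÷ 620,000 = 1,375,612.90.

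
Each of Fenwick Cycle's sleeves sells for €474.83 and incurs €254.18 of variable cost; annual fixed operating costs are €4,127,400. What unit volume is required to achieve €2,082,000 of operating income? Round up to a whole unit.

28,142 sleeves

Contribution margin per unit = €474.83 − €254.18 = €220.65.
Units = (FC + target) / CM = (€4,127,400 + €2,082,000) / €220.65 = 28,141.40, so 28,142 sleeves.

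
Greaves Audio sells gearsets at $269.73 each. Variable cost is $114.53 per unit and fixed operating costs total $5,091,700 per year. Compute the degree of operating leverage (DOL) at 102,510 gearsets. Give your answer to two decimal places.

1.47

Contribution at this volume is 102,510 × $155.20 = $15,909,552.00.
Subtracting fixed costs: EBIT = $15,909,552.00 − $5,091,700 = $10,817,852.00.
So DOL = total CM / EBIT = $15,909,552.00 / $10,817,852.00 = 1.4707.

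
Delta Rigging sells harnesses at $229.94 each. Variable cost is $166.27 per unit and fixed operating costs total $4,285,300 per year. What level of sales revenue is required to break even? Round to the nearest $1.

CM per unit = $229.94 − $166.27 = $63.67; CM ratio = $63.67 / $229.94 = 0.2769.
Break-even sales = FC ÷ CM ratio = $4,285,300 × $229.94 / $63.67 = $15,476,078.

$15,476,078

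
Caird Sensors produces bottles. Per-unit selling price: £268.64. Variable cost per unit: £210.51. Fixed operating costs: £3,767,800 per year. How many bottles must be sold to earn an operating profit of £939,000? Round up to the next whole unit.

80,971 bottles

Contribution margin per unit = £268.64 − £210.51 = £58.13.
Units = (FC + target) / CM = (£3,767,800 + £939,000) / £58.13 = 80,970.24, so 80,971 bottles.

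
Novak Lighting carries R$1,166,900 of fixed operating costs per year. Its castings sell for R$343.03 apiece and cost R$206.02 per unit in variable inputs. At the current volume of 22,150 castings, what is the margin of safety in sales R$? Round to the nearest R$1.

Each unit contributes R$343.03 − R$206.02 = R$137.01. Break-even units = R$1,166,900 ÷ R$137.01 = 8,516.90; break-even revenue = 8,516.90 × R$343.03 = R$2,921,551.03.
Actual sales revenue = 22,150 × R$343.03 = R$7,598,114.50.
Margin of safety = R$7,598,114.50 − R$2,921,551.03 = R$4,676,563.

R$4,676,563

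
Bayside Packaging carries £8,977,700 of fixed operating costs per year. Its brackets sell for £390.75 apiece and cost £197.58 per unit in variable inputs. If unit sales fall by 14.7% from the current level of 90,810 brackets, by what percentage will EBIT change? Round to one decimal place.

-30.1%

Contribution at this volume is 90,810 × £193.17 = £17,541,767.70.
Operating income = contribution − fixed costs = £17,541,767.70 − £8,977,700 = £8,564,067.70.
Degree of operating leverage = £17,541,767.70 / £8,564,067.70 = 2.0483.
Operating income changes by 2.0483 × -14.7% = -30.1%.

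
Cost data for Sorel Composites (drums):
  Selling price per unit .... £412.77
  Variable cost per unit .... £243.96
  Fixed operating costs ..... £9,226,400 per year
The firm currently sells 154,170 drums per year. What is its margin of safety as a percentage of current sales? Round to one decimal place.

64.5%

Unit CM = price − variable cost = £412.77 − £243.96 = £168.81. Break-even units = £9,226,400 ÷ £168.81 = 54,655.53; break-even revenue = 54,655.53 × £412.77 = £22,560,163.07.
Actual sales revenue = 154,170 × £412.77 = £63,636,750.90.
Margin of safety = (£63,636,750.90 − £22,560,163.07) ÷ £63,636,750.90 = 64.5%.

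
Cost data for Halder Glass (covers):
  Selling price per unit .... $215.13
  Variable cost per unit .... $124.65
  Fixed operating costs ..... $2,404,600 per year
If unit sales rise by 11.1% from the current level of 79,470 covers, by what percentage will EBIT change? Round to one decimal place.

Contribution at this volume is 79,470 × $90.48 = $7,190,445.60.
EBIT = $7,190,445.60 − $2,404,600 = $4,785,845.60.
DOL = contribution ÷ EBIT = $7,190,445.60 ÷ $4,785,845.60 = 1.5024.
So EBIT moves 1.5024 × (+11.1%) = +16.7%.

+16.7%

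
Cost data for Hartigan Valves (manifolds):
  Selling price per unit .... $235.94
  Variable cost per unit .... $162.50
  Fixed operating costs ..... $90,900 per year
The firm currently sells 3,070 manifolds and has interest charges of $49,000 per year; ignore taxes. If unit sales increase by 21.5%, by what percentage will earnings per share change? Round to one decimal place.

Total contribution margin = 3,070 × $73.44 = $225,460.80.
Subtracting fixed costs: EBIT = $225,460.80 − $90,900 = $134,560.80.
After interest of $49,000.00, pre-tax earnings = $85,560.80.
Degree of combined leverage = contribution ÷ (EBIT − I) = $225,460.80 ÷ $85,560.80 = 2.6351.
EPS therefore changes by 2.6351 × (+21.5%) = +56.7%.

+56.7%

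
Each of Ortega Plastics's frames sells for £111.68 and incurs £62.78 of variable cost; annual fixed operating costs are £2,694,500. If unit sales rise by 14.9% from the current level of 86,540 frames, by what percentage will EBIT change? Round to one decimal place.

+41.0%

Total contribution margin = 86,540 × £48.90 = £4,231,806.00.
Subtracting fixed costs: EBIT = £4,231,806.00 − £2,694,500 = £1,537,306.00.
DOL = contribution ÷ EBIT = £4,231,806.00 ÷ £1,537,306.00 = 2.7527.
Operating income changes by 2.7527 × +14.9% = +41.0%.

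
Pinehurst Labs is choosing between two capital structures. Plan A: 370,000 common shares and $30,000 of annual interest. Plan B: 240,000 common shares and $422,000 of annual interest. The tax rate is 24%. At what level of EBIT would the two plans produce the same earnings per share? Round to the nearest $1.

Set EPS_A = EPS_B: (EBIT − $30,000)(1 − 0.24) ÷ 370,000 = (EBIT − $422,000)(1 − 0.24) ÷ 240,000.
Cancelling (1 − t) and cross-multiplying: 240,000·(EBIT − 30,000) = 370,000·(EBIT − 422,000).
EBIT × (370,000 − 240,000) = 422,000 × 370,000 − 30,000 × 240,000 = 148,940,000,000, so EBIT = 148,940,000,000 ÷ 130,000 = 1,145,692.31.

$1,145,692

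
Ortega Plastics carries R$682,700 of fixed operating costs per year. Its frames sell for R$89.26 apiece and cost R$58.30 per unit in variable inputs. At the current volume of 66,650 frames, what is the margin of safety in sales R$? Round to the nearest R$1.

R$3,980,904

Each unit contributes R$89.26 − R$58.30 = R$30.96. Break-even units = R$682,700 ÷ R$30.96 = 22,051.03; break-even revenue = 22,051.03 × R$89.26 = R$1,968,275.26.
Actual sales revenue = 66,650 × R$89.26 = R$5,949,179.00.
Margin of safety = R$5,949,179.00 − R$1,968,275.26 = R$3,980,904.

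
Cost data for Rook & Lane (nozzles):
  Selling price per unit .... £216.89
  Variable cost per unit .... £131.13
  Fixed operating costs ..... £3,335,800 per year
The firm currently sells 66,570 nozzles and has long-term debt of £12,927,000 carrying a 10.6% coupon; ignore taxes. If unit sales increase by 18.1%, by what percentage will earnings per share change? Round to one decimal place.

Contribution at this volume is 66,570 × £85.76 = £5,709,043.20.
Subtracting fixed costs: EBIT = £5,709,043.20 − £3,335,800 = £2,373,243.20.
After interest of £1,370,262.00, pre-tax earnings = £1,002,981.20.
DCL = total CM / (EBIT − I) = £5,709,043.20 / £1,002,981.20 = 5.6921.
%ΔEPS = DCL × %ΔSales = 5.6921 × +18.1% = +103.0%.

+103.0%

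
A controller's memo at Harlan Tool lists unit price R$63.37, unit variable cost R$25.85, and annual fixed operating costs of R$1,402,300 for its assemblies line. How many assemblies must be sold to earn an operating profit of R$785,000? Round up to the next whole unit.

Unit CM = price − variable cost = R$63.37 − R$25.85 = R$37.52.
Required volume = (fixed costs + target profit) ÷ CM = (R$1,402,300 + R$785,000) ÷ R$37.52 = 58,296.91, so 58,297 assemblies.

58,297 assemblies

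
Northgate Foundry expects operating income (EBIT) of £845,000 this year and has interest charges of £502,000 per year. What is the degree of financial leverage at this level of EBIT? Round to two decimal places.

2.46

Annual interest charges come to £502,000.00.
Degree of financial leverage = EBIT / (EBIT − interest) = £845,000 / £343,000.00 = 2.4636.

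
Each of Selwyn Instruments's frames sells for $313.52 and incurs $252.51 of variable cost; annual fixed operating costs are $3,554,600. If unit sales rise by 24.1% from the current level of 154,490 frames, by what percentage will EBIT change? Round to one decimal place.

Total contribution margin = 154,490 × $61.01 = $9,425,434.90.
EBIT = $9,425,434.90 − $3,554,600 = $5,870,834.90.
So DOL = total CM / EBIT = $9,425,434.90 / $5,870,834.90 = 1.6055.
%ΔEBIT = DOL × %ΔSales = 1.6055 × +24.1% = +38.7%.

+38.7%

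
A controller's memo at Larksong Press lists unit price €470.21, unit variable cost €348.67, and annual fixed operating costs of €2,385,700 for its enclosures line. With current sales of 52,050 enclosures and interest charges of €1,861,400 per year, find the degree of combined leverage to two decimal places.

Total contribution margin = 52,050 × €121.54 = €6,326,157.00.
Subtracting fixed costs: EBIT = €6,326,157.00 − €2,385,700 = €3,940,457.00. Interest = €1,861,400.00, so EBIT − I = €2,079,057.00.
DCL = contribution ÷ (EBIT − I) = €6,326,157.00 ÷ €2,079,057.00 = 3.0428.

3.04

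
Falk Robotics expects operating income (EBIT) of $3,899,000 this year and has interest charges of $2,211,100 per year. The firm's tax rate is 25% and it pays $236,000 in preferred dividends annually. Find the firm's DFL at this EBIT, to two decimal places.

Annual interest charges come to $2,211,100.00.
Preferred dividends grossed up pre-tax: $236,000 / (1 − 0.25) = $314,666.67.
DFL = EBIT ÷ [EBIT − I − D_p/(1−t)] = $3,899,000 ÷ [$3,899,000 − $2,211,100.00 − $314,666.67] = $3,899,000 ÷ $1,373,233.33 = 2.8393.

2.84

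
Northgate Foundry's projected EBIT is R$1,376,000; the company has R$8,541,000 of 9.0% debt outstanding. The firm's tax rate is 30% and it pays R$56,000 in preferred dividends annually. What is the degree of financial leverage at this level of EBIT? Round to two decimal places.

2.61

Interest = R$768,690.00.
Pre-tax preferred-dividend burden = R$56,000 ÷ (1 − 0.30) = R$80,000.00.
DFL = EBIT ÷ [EBIT − I − D_p/(1−t)] = R$1,376,000 ÷ [R$1,376,000 − R$768,690.00 − R$80,000.00] = R$1,376,000 ÷ R$527,310.00 = 2.6095.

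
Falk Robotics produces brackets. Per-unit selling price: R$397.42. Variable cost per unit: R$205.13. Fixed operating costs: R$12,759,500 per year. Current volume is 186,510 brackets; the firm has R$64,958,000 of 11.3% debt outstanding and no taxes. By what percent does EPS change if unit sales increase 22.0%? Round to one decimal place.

+50.1%

At 186,510 units, contribution = 186,510 × R$192.29 = R$35,864,007.90.
Operating income = contribution − fixed costs = R$35,864,007.90 − R$12,759,500 = R$23,104,507.90.
Interest = R$7,340,254.00, so EBIT − I = R$15,764,253.90.
Degree of combined leverage = contribution ÷ (EBIT − I) = R$35,864,007.90 ÷ R$15,764,253.90 = 2.2750.
EPS therefore changes by 2.2750 × (+22.0%) = +50.1%.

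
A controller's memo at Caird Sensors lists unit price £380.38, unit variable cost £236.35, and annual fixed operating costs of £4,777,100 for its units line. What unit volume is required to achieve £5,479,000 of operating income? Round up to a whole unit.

Each unit contributes £380.38 − £236.35 = £144.03.
Need Q such that Q × £144.03 − £4,777,100 = £5,479,000, i.e. Q = £10,256,100 / £144.03 = 71,208.08 → 71,209.

71,209 units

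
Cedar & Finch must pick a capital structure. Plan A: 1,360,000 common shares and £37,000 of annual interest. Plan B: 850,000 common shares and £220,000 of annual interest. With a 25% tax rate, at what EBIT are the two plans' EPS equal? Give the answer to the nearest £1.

£525,000

At indifference, (EBIT − 37,000)(1 − t)/1,360,000 = (EBIT − 220,000)(1 − t)/850,000.
Cancelling (1 − t) and cross-multiplying: 850,000·(EBIT − 37,000) = 1,360,000·(EBIT − 220,000).
EBIT × (1,360,000 − 850,000) = 220,000 × 1,360,000 − 37,000 × 850,000 = 267,750,000,000, so EBIT = 267,750,000,000 ÷ 510,000 = 525,000.00.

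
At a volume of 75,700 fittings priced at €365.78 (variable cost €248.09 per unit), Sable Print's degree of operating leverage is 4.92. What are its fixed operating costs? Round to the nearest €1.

At 75,700 units, contribution = 75,700 × €117.69 = €8,909,133.00.
Since DOL = CM ÷ EBIT, EBIT = €8,909,133.00 ÷ 4.92 = €1,810,799.39.
And FC = contribution − EBIT = €8,909,133.00 − €1,810,799.39 = €7,098,334.

€7,098,334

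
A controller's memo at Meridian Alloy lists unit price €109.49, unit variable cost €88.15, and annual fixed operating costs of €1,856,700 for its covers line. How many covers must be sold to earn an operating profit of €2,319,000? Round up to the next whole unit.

195,675 covers

Unit CM = price − variable cost = €109.49 − €88.15 = €21.34.
Units = (FC + target) / CM = (€1,856,700 + €2,319,000) / €21.34 = 195,674.79, so 195,675 covers.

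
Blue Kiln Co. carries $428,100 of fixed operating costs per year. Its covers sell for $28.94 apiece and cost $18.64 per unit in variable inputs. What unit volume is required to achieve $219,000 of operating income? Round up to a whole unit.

Unit CM = price − variable cost = $28.94 − $18.64 = $10.30.
Units = (FC + target) / CM = ($428,100 + $219,000) / $10.30 = 62,825.24, so 62,826 covers.

62,826 covers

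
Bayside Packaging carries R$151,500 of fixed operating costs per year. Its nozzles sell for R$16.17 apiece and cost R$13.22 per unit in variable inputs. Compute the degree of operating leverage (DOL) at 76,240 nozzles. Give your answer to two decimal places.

3.06

Contribution at this volume is 76,240 × R$2.95 = R$224,908.00.
Subtracting fixed costs: EBIT = R$224,908.00 − R$151,500 = R$73,408.00.
Degree of operating leverage = R$224,908.00 / R$73,408.00 = 3.0638.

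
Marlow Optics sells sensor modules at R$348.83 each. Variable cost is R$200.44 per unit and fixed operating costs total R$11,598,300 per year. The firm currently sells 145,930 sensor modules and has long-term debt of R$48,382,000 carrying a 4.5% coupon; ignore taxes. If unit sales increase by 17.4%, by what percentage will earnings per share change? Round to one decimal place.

Contribution at this volume is 145,930 × R$148.39 = R$21,654,552.70.
EBIT = R$21,654,552.70 − R$11,598,300 = R$10,056,252.70.
After interest of R$2,177,190.00, pre-tax earnings = R$7,879,062.70.
DCL = total CM / (EBIT − I) = R$21,654,552.70 / R$7,879,062.70 = 2.7484.
EPS therefore changes by 2.7484 × (+17.4%) = +47.8%.

+47.8%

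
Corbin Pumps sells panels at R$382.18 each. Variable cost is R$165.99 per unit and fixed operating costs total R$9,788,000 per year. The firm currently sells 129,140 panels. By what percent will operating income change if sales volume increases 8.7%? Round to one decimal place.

+13.4%

Total contribution margin = 129,140 × R$216.19 = R$27,918,776.60.
Subtracting fixed costs: EBIT = R$27,918,776.60 − R$9,788,000 = R$18,130,776.60.
So DOL = total CM / EBIT = R$27,918,776.60 / R$18,130,776.60 = 1.5399.
So EBIT moves 1.5399 × (+8.7%) = +13.4%.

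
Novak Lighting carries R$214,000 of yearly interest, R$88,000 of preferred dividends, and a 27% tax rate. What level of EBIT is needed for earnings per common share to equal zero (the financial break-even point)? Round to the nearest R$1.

R$334,548

Grossing the preferred dividend up to pre-tax terms: R$88,000 / (1 − 0.27) = R$120,547.95.
Financial break-even EBIT = interest + D_p ÷ (1 − t) = R$214,000 + R$120,547.95 = R$334,547.95.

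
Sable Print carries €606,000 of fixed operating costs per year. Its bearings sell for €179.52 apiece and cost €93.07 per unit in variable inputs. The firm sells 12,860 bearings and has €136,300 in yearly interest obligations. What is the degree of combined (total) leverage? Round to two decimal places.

Total contribution margin = 12,860 × €86.45 = €1,111,747.00.
Subtracting fixed costs: EBIT = €1,111,747.00 − €606,000 = €505,747.00. Interest = €136,300.00, so EBIT − I = €369,447.00.
Degree of total leverage = total CM / (EBIT − interest) = €1,111,747.00 / €369,447.00 = 3.0092.

3.01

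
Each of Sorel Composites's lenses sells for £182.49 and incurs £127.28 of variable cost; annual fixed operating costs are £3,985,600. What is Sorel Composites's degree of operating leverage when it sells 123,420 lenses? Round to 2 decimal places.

At 123,420 units, contribution = 123,420 × £55.21 = £6,814,018.20.
Operating income = contribution − fixed costs = £6,814,018.20 − £3,985,600 = £2,828,418.20.
DOL = contribution ÷ EBIT = £6,814,018.20 ÷ £2,828,418.20 = 2.4091.

2.41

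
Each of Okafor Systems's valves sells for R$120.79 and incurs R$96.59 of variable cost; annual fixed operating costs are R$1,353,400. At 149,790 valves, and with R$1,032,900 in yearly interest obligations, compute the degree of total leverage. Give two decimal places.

Total contribution margin = 149,790 × R$24.20 = R$3,624,918.00.
Subtracting fixed costs: EBIT = R$3,624,918.00 − R$1,353,400 = R$2,271,518.00. Interest = R$1,032,900.00, so EBIT − I = R$1,238,618.00.
Degree of total leverage = total CM / (EBIT − interest) = R$3,624,918.00 / R$1,238,618.00 = 2.9266.

2.93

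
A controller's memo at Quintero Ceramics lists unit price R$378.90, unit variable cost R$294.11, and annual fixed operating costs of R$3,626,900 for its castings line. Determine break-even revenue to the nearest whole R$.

R$16,207,482

CM per unit = R$378.90 − R$294.11 = R$84.79; CM ratio = R$84.79 / R$378.90 = 0.2238.
Break-even sales = FC ÷ CM ratio = R$3,626,900 × R$378.90 / R$84.79 = R$16,207,482.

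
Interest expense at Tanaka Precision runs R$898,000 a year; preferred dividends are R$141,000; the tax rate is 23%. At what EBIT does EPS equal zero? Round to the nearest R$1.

R$1,081,117

Preferred dividends are paid after tax, so their pre-tax equivalent is R$141,000 ÷ (1 − 0.23) = R$183,116.88.
EPS = 0 when EBIT covers interest plus the pre-tax preferred burden: R$898,000 + R$183,116.88 = R$1,081,116.88.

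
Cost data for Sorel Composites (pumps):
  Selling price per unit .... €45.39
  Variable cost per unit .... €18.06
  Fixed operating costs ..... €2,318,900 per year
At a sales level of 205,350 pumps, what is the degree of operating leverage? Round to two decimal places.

1.70

Total contribution margin = 205,350 × €27.33 = €5,612,215.50.
EBIT = €5,612,215.50 − €2,318,900 = €3,293,315.50.
So DOL = total CM / EBIT = €5,612,215.50 / €3,293,315.50 = 1.7041.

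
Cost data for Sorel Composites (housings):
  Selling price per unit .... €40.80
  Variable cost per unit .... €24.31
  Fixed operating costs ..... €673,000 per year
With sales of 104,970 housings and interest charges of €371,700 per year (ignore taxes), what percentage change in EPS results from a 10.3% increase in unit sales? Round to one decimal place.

+26.0%

Total contribution margin = 104,970 × €16.49 = €1,730,955.30.
Operating income = contribution − fixed costs = €1,730,955.30 − €673,000 = €1,057,955.30.
Interest = €371,700.00, so EBIT − I = €686,255.30.
DCL = total CM / (EBIT − I) = €1,730,955.30 / €686,255.30 = 2.5223.
%ΔEPS = DCL × %ΔSales = 2.5223 × +10.3% = +26.0%.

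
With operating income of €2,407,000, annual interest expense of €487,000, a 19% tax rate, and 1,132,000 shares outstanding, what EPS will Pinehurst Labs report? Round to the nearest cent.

€1.37

Interest = €487,000.00, so EBT = €2,407,000 − €487,000.00 = €1,920,000.00.
Net income = €1,920,000.00 × (1 − 0.19) = €1,555,200.00.
Per share: €1,555,200.00 / 1,132,000 shares = €1.37.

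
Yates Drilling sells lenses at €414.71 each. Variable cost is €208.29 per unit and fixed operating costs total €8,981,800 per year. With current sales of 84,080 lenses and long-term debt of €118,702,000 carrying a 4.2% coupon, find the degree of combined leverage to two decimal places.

5.12

Contribution at this volume is 84,080 × €206.42 = €17,355,793.60.
EBIT = €17,355,793.60 − €8,981,800 = €8,373,993.60. Interest = €4,985,484.00, so EBIT − I = €3,388,509.60.
Degree of total leverage = total CM / (EBIT − interest) = €17,355,793.60 / €3,388,509.60 = 5.1220.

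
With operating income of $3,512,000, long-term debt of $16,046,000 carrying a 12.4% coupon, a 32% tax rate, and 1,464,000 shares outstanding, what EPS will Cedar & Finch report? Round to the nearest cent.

$0.71

Interest = $1,989,704.00, so EBT = $3,512,000 − $1,989,704.00 = $1,522,296.00.
Net income = $1,522,296.00 × (1 − 0.32) = $1,035,161.28.
EPS = $1,035,161.28 ÷ 1,464,000 = $0.71.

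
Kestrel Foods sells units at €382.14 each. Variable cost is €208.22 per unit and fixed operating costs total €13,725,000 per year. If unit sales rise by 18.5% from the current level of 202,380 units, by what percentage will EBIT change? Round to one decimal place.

At 202,380 units, contribution = 202,380 × €173.92 = €35,197,929.60.
Subtracting fixed costs: EBIT = €35,197,929.60 − €13,725,000 = €21,472,929.60.
DOL = contribution ÷ EBIT = €35,197,929.60 ÷ €21,472,929.60 = 1.6392.
So EBIT moves 1.6392 × (+18.5%) = +30.3%.

+30.3%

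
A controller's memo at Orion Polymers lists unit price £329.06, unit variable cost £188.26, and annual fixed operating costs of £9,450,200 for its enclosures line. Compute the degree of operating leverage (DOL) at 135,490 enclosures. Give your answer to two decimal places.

1.98

At 135,490 units, contribution = 135,490 × £140.80 = £19,076,992.00.
Operating income = contribution − fixed costs = £19,076,992.00 − £9,450,200 = £9,626,792.00.
Degree of operating leverage = £19,076,992.00 / £9,626,792.00 = 1.9817.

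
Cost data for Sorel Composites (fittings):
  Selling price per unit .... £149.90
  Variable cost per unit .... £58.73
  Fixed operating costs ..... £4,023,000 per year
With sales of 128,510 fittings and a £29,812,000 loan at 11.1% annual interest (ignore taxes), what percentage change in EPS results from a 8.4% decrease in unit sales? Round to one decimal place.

Total contribution margin = 128,510 × £91.17 = £11,716,256.70.
Subtracting fixed costs: EBIT = £11,716,256.70 − £4,023,000 = £7,693,256.70.
Interest = £3,309,132.00, so EBIT − I = £4,384,124.70.
Degree of combined leverage = contribution ÷ (EBIT − I) = £11,716,256.70 ÷ £4,384,124.70 = 2.6724.
EPS therefore changes by 2.6724 × (-8.4%) = -22.4%.

-22.4%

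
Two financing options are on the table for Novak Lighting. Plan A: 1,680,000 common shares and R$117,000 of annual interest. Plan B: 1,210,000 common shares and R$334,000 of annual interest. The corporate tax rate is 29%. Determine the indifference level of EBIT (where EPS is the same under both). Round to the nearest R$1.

At indifference, (EBIT − 117,000)(1 − t)/1,680,000 = (EBIT − 334,000)(1 − t)/1,210,000.
Cancelling (1 − t) and cross-multiplying: 1,210,000·(EBIT − 117,000) = 1,680,000·(EBIT − 334,000).
Solving, EBIT = (334,000·1,680,000 − 117,000·1,210,000) / (1,680,000 − 1,210,000) = 419,550,000,000 / 470,000 = 892,659.57.

R$892,660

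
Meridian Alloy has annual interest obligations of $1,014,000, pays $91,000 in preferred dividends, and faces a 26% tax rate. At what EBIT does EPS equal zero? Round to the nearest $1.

Preferred dividends are paid after tax, so their pre-tax equivalent is $91,000 ÷ (1 − 0.26) = $122,972.97.
EPS = 0 when EBIT covers interest plus the pre-tax preferred burden: $1,014,000 + $122,972.97 = $1,136,972.97.

$1,136,973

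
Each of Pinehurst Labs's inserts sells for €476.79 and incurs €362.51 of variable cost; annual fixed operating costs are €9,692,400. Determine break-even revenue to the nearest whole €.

€40,437,867

CM per unit = €476.79 − €362.51 = €114.28; CM ratio = €114.28 / €476.79 = 0.2397.
Break-even sales = FC ÷ CM ratio = €9,692,400 × €476.79 / €114.28 = €40,437,867.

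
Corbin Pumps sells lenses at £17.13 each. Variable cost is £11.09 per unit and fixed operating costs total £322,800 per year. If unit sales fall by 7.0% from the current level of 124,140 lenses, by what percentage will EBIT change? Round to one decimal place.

Contribution at this volume is 124,140 × £6.04 = £749,805.60.
EBIT = £749,805.60 − £322,800 = £427,005.60.
Degree of operating leverage = £749,805.60 / £427,005.60 = 1.7560.
Operating income changes by 1.7560 × -7.0% = -12.3%.

-12.3%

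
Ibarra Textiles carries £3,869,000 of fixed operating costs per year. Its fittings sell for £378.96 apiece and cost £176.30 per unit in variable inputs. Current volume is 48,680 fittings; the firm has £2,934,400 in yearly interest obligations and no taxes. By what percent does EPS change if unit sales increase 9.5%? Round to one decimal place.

Contribution at this volume is 48,680 × £202.66 = £9,865,488.80.
Operating income = contribution − fixed costs = £9,865,488.80 − £3,869,000 = £5,996,488.80.
Interest = £2,934,400.00, so EBIT − I = £3,062,088.80.
Degree of combined leverage = contribution ÷ (EBIT − I) = £9,865,488.80 ÷ £3,062,088.80 = 3.2218.
EPS therefore changes by 3.2218 × (+9.5%) = +30.6%.

+30.6%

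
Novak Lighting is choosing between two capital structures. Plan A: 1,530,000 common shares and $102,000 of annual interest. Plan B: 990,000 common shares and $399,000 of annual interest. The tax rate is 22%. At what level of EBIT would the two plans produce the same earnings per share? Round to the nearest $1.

$943,500

At indifference, (EBIT − 102,000)(1 − t)/1,530,000 = (EBIT − 399,000)(1 − t)/990,000.
The (1 − t) factor cancels: (EBIT − 102,000) × 990,000 = (EBIT − 399,000) × 1,530,000.
EBIT × (1,530,000 − 990,000) = 399,000 × 1,530,000 − 102,000 × 990,000 = 509,490,000,000, so EBIT = 509,490,000,000 ÷ 540,000 = 943,500.00.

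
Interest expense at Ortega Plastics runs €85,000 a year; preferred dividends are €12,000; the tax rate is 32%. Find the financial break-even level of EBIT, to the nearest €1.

€102,647

Preferred dividends are paid after tax, so their pre-tax equivalent is €12,000 ÷ (1 − 0.32) = €17,647.06.
EPS = 0 when EBIT covers interest plus the pre-tax preferred burden: €85,000 + €17,647.06 = €102,647.06.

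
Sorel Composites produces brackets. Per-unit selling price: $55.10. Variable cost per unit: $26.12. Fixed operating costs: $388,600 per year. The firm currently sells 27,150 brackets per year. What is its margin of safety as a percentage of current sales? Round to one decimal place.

Each unit contributes $55.10 − $26.12 = $28.98. Break-even units = $388,600 ÷ $28.98 = 13,409.25; break-even revenue = 13,409.25 × $55.10 = $738,849.55.
Actual sales revenue = 27,150 × $55.10 = $1,495,965.00.
Margin of safety = ($1,495,965.00 − $738,849.55) ÷ $1,495,965.00 = 50.6%.

50.6%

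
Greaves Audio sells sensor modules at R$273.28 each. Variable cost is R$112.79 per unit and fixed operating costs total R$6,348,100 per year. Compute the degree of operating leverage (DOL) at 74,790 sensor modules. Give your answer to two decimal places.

2.12

At 74,790 units, contribution = 74,790 × R$160.49 = R$12,003,047.10.
Subtracting fixed costs: EBIT = R$12,003,047.10 − R$6,348,100 = R$5,654,947.10.
So DOL = total CM / EBIT = R$12,003,047.10 / R$5,654,947.10 = 2.1226.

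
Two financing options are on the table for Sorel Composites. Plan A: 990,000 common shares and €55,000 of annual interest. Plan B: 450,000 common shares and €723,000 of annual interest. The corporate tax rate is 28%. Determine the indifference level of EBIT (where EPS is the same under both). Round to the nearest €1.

At indifference, (EBIT − 55,000)(1 − t)/990,000 = (EBIT − 723,000)(1 − t)/450,000.
The (1 − t) factor cancels: (EBIT − 55,000) × 450,000 = (EBIT − 723,000) × 990,000.
Solving, EBIT = (723,000·990,000 − 55,000·450,000) / (990,000 − 450,000) = 691,020,000,000 / 540,000 = 1,279,666.67.

€1,279,667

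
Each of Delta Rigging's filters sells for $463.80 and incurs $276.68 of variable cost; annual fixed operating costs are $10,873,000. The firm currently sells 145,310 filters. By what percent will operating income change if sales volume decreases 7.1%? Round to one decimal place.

-11.8%

Total contribution margin = 145,310 × $187.12 = $27,190,407.20.
Operating income = contribution − fixed costs = $27,190,407.20 − $10,873,000 = $16,317,407.20.
Degree of operating leverage = $27,190,407.20 / $16,317,407.20 = 1.6663.
So EBIT moves 1.6663 × (-7.1%) = -11.8%.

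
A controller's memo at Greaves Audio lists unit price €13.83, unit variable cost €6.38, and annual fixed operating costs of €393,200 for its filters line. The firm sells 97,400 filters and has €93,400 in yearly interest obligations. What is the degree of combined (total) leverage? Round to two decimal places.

3.04

At 97,400 units, contribution = 97,400 × €7.45 = €725,630.00.
Operating income = contribution − fixed costs = €725,630.00 − €393,200 = €332,430.00. Interest = €93,400.00, so EBIT − I = €239,030.00.
Degree of total leverage = total CM / (EBIT − interest) = €725,630.00 / €239,030.00 = 3.0357.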